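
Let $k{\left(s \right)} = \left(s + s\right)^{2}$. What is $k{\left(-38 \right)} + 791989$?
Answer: $797765$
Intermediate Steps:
$k{\left(s \right)} = 4 s^{2}$ ($k{\left(s \right)} = \left(2 s\right)^{2} = 4 s^{2}$)
$k{\left(-38 \right)} + 791989 = 4 \left(-38\right)^{2} + 791989 = 4 \cdot 1444 + 791989 = 5776 + 791989 = 797765$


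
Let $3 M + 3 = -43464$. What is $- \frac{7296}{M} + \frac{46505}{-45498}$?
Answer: $- \frac{341857537}{659220522} \approx -0.51858$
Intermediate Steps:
$M = -14489$ ($M = -1 + \frac{1}{3} \left(-43464\right) = -1 - 14488 = -14489$)
$- \frac{7296}{M} + \frac{46505}{-45498} = - \frac{7296}{-14489} + \frac{46505}{-45498} = \left(-7296\right) \left(- \frac{1}{14489}\right) + 46505 \left(- \frac{1}{45498}\right) = \frac{7296}{14489} - \frac{46505}{45498} = - \frac{341857537}{659220522}$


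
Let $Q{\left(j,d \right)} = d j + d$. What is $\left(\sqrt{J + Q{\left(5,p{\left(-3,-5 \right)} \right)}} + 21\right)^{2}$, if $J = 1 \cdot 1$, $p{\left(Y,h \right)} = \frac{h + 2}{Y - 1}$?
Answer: $\frac{\left(42 + \sqrt{22}\right)^{2}}{4} \approx 545.0$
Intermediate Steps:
$p{\left(Y,h \right)} = \frac{2 + h}{-1 + Y}$
$J = 1$
$Q{\left(j,d \right)} = d + d j$
$\left(\sqrt{J + Q{\left(5,p{\left(-3,-5 \right)} \right)}} + 21\right)^{2} = \left(\sqrt{1 + \frac{2 - 5}{-1 - 3} \left(1 + 5\right)} + 21\right)^{2} = \left(\sqrt{1 + \frac{1}{-4} \left(-3\right) 6} + 21\right)^{2} = \left(\sqrt{1 + \left(- \frac{1}{4}\right) \left(-3\right) 6} + 21\right)^{2} = \left(\sqrt{1 + \frac{3}{4} \cdot 6} + 21\right)^{2} = \left(\sqrt{1 + \frac{9}{2}} + 21\right)^{2} = \left(\sqrt{\frac{11}{2}} + 21\right)^{2} = \left(\frac{\sqrt{22}}{2} + 21\right)^{2} = \left(21 + \frac{\sqrt{22}}{2}\right)^{2}$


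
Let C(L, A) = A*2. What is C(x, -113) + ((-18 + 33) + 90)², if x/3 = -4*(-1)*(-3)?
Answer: 10799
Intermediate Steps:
x = -36 (x = 3*(-4*(-1)*(-3)) = 3*(4*(-3)) = 3*(-12) = -36)
C(L, A) = 2*A
C(x, -113) + ((-18 + 33) + 90)² = 2*(-113) + ((-18 + 33) + 90)² = -226 + (15 + 90)² = -226 + 105² = -226 + 11025 = 10799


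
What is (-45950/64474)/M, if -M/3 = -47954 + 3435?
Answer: -22975/4305477009 ≈ -5.3362e-6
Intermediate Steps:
M = 133557 (M = -3*(-47954 + 3435) = -3*(-44519) = 133557)
(-45950/64474)/M = -45950/64474/133557 = -45950*1/64474*(1/133557) = -22975/32237*1/133557 = -22975/4305477009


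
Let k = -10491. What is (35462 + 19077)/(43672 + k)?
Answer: 54539/33181 ≈ 1.6437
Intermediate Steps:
(35462 + 19077)/(43672 + k) = (35462 + 19077)/(43672 - 10491) = 54539/33181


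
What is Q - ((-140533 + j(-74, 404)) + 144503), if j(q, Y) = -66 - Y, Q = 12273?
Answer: 8773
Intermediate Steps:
Q - ((-140533 + j(-74, 404)) + 144503) = 12273 - ((-140533 + (-66 - 1*404)) + 144503) = 12273 - ((-140533 + (-66 - 404)) + 144503) = 12273 - ((-140533 - 470) + 144503) = 12273 - (-141003 + 144503) = 12273 - 1*3500 = 12273 - 3500 = 8773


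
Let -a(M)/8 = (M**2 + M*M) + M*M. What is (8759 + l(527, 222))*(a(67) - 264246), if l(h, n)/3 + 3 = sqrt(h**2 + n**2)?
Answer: -3254842500 - 1115946*sqrt(327013) ≈ -3.8930e+9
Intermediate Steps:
a(M) = -24*M**2 (a(M) = -8*((M**2 + M*M) + M*M) = -8*((M**2 + M**2) + M**2) = -8*(2*M**2 + M**2) = -24*M**2)
l(h, n) = -9 + 3*sqrt(h**2 + n**2)
(8759 + l(527, 222))*(a(67) - 264246) = (8759 + (-9 + 3*sqrt(527**2 + 222**2)))*(-24*67**2 - 264246) = (8759 + (-9 + 3*sqrt(277729 + 49284)))*(-24*4489 - 264246) = (8759 + (-9 + 3*sqrt(327013)))*(-107736 - 264246) = (8750 + 3*sqrt(327013))*(-371982) = -3254842500 - 1115946*sqrt(327013)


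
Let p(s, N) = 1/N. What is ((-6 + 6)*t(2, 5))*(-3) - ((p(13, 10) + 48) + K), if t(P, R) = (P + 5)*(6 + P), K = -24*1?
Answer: -241/10 ≈ -24.100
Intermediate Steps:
K = -24
t(P, R) = (5 + P)*(6 + P)
((-6 + 6)*t(2, 5))*(-3) - ((p(13, 10) + 48) + K) = ((-6 + 6)*(30 + 2² + 11*2))*(-3) - ((1/10 + 48) - 24) = (0*(30 + 4 + 22))*(-3) - ((⅒ + 48) - 24) = (0*56)*(-3) - (481/10 - 24) = 0*(-3) - 1*241/10 = 0 - 241/10 = -241/10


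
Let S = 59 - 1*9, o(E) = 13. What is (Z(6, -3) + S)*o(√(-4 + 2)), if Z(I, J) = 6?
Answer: 728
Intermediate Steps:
S = 50 (S = 59 - 9 = 50)
(Z(6, -3) + S)*o(√(-4 + 2)) = (6 + 50)*13 = 56*13 = 728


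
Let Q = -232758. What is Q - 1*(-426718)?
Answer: 193960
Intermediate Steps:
Q - 1*(-426718) = -232758 - 1*(-426718) = -232758 + 426718 = 193960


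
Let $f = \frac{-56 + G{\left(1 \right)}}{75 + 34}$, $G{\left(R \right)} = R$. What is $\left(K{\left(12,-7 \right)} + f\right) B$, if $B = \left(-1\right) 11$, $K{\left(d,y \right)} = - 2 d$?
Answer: $\frac{29381}{109} \approx 269.55$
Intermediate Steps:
$B = -11$
$f = - \frac{55}{109}$ ($f = \frac{-56 + 1}{75 + 34} = - \frac{55}{109} \approx -0.50459$)
$\left(K{\left(12,-7 \right)} + f\right) B = \left(\left(-2\right) 12 - \frac{55}{109}\right) \left(-11\right) = \left(-24 - \frac{55}{109}\right) \left(-11\right) = \left(- \frac{2671}{109}\right) \left(-11\right) = \frac{29381}{109}$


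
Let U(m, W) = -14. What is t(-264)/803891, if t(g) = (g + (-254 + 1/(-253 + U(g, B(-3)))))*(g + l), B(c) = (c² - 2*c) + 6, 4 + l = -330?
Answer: 82707586/214638897 ≈ 0.38533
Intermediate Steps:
l = -334 (l = -4 - 330 = -334)
B(c) = 6 + c² - 2*c
t(g) = (-334 + g)*(-67819/267 + g) (t(g) = (g + (-254 + 1/(-253 - 14)))*(g - 334) = (g + (-254 + 1/(-267)))*(-334 + g) = (g + (-254 - 1/267))*(-334 + g) = (g - 67819/267)*(-334 + g) = (-67819/267 + g)*(-334 + g) = (-334 + g)*(-67819/267 + g))
t(-264)/803891 = (22651546/267 + (-264)² - 156997/267*(-264))/803891 = (22651546/267 + 69696 + 13815736/89)*(1/803891) = (82707586/267)*(1/803891) = 82707586/214638897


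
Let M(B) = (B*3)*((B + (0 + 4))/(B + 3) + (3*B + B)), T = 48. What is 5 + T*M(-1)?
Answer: 365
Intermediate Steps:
M(B) = 3*B*(4*B + (4 + B)/(3 + B)) (M(B) = (3*B)*((B + 4)/(3 + B) + 4*B) = (3*B)*((4 + B)/(3 + B) + 4*B) = (3*B)*(4*B + (4 + B)/(3 + B)) = 3*B*(4*B + (4 + B)/(3 + B)))
5 + T*M(-1) = 5 + 48*(3*(-1)*(4 + 4*(-1)² + 13*(-1))/(3 - 1)) = 5 + 48*(3*(-1)*(4 + 4*1 - 13)/2) = 5 + 48*(3*(-1)*(½)*(4 + 4 - 13)) = 5 + 48*(3*(-1)*(½)*(-5)) = 5 + 48*(15/2) = 5 + 360 = 365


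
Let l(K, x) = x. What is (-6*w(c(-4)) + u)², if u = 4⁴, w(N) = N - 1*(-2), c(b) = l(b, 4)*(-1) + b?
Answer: 85264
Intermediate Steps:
c(b) = -4 + b (c(b) = 4*(-1) + b = -4 + b)
w(N) = 2 + N (w(N) = N + 2 = 2 + N)
u = 256
(-6*w(c(-4)) + u)² = (-6*(2 + (-4 - 4)) + 256)² = (-6*(2 - 8) + 256)² = (-6*(-6) + 256)² = (36 + 256)² = 292² = 85264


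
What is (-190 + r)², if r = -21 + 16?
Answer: 38025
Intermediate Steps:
r = -5
(-190 + r)² = (-190 - 5)² = (-195)² = 38025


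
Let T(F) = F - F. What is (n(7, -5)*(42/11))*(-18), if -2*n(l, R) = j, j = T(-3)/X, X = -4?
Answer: 0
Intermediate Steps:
T(F) = 0
j = 0 (j = 0/(-4) = 0*(-¼) = 0)
n(l, R) = 0 (n(l, R) = -½*0 = 0)
(n(7, -5)*(42/11))*(-18) = (0*(42/11))*(-18) = 0*(-18) = 0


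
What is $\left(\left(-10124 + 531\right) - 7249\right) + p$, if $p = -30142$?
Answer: $-46984$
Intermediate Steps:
$\left(\left(-10124 + 531\right) - 7249\right) + p = \left(\left(-10124 + 531\right) - 7249\right) - 30142 = \left(-9593 - 7249\right) - 30142 = -16842 - 30142 = -46984$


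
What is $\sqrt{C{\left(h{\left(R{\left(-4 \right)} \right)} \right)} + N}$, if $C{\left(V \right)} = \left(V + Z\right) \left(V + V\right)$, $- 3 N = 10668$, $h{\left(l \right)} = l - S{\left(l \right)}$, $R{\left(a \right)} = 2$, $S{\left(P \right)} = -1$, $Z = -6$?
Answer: $i \sqrt{3574} \approx 59.783 i$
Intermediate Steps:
$h{\left(l \right)} = 1 + l$ ($h{\left(l \right)} = l - -1 = l + 1 = 1 + l$)
$N = -3556$ ($N = \left(- \frac{1}{3}\right) 10668 = -3556$)
$C{\left(V \right)} = 2 V \left(-6 + V\right)$ ($C{\left(V \right)} = \left(V - 6\right) \left(V + V\right) = \left(-6 + V\right) 2 V = 2 V \left(-6 + V\right)$)
$\sqrt{C{\left(h{\left(R{\left(-4 \right)} \right)} \right)} + N} = \sqrt{2 \left(1 + 2\right) \left(-6 + \left(1 + 2\right)\right) - 3556} = \sqrt{2 \cdot 3 \left(-6 + 3\right) - 3556} = \sqrt{2 \cdot 3 \left(-3\right) - 3556} = \sqrt{-18 - 3556} = \sqrt{-3574} = i \sqrt{3574}$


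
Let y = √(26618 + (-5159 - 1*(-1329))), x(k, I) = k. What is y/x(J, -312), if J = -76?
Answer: -3*√633/38 ≈ -1.9863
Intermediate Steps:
y = 6*√633 (y = √(26618 + (-5159 + 1329)) = √(26618 - 3830) = √22788 = 6*√633 ≈ 150.96)
y/x(J, -312) = (6*√633)/(-76) = (6*√633)*(-1/76) = -3*√633/38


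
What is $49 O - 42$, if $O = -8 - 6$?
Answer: $-728$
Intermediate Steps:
$O = -14$ ($O = -8 - 6 = -14$)
$49 O - 42 = 49 \left(-14\right) - 42 = -686 - 42 = -728$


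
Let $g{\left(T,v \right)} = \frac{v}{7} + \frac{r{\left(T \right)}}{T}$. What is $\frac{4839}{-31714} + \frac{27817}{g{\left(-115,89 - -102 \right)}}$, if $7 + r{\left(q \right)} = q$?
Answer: $\frac{710051190949}{723681766} \approx 981.17$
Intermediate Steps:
$r{\left(q \right)} = -7 + q$
$g{\left(T,v \right)} = \frac{v}{7} + \frac{-7 + T}{T}$
$\frac{4839}{-31714} + \frac{27817}{g{\left(-115,89 - -102 \right)}} = \frac{4839}{-31714} + \frac{27817}{1 - \frac{7}{-115} + \frac{89 - -102}{7}} = 4839 \left(- \frac{1}{31714}\right) + \frac{27817}{1 - - \frac{7}{115} + \frac{89 + 102}{7}} = - \frac{4839}{31714} + \frac{27817}{1 + \frac{7}{115} + \frac{1}{7} \cdot 191} = - \frac{4839}{31714} + \frac{27817}{1 + \frac{7}{115} + \frac{191}{7}} = - \frac{4839}{31714} + \frac{27817}{\frac{22819}{805}} = - \frac{4839}{31714} + 27817 \cdot \frac{805}{22819} = - \frac{4839}{31714} + \frac{22392685}{22819} = \frac{710051190949}{723681766}$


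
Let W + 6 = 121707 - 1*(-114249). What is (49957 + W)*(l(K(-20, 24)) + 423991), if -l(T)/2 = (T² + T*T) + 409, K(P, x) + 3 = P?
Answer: 120383143699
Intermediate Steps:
K(P, x) = -3 + P
l(T) = -818 - 4*T² (l(T) = -2*((T² + T*T) + 409) = -2*((T² + T²) + 409) = -2*(2*T² + 409) = -2*(409 + 2*T²) = -818 - 4*T²)
W = 235950 (W = -6 + (121707 - 1*(-114249)) = -6 + (121707 + 114249) = -6 + 235956 = 235950)
(49957 + W)*(l(K(-20, 24)) + 423991) = (49957 + 235950)*((-818 - 4*(-3 - 20)²) + 423991) = 285907*((-818 - 4*(-23)²) + 423991) = 285907*((-818 - 4*529) + 423991) = 285907*((-818 - 2116) + 423991) = 285907*(-2934 + 423991) = 285907*421057 = 120383143699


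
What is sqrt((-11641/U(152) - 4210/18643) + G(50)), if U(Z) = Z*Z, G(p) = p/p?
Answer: sqrt(2170732548767)/2833736 ≈ 0.51993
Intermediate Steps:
G(p) = 1
U(Z) = Z**2
sqrt((-11641/U(152) - 4210/18643) + G(50)) = sqrt((-11641/(152**2) - 4210/18643) + 1) = sqrt((-11641/23104 - 4210*1/18643) + 1) = sqrt((-11641*1/23104 - 4210/18643) + 1) = sqrt((-11641/23104 - 4210/18643) + 1) = sqrt(-314291003/430727872 + 1) = sqrt(116436869/430727872) = sqrt(2170732548767)/2833736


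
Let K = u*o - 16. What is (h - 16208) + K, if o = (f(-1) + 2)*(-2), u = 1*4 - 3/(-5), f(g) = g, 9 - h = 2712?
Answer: -94681/5 ≈ -18936.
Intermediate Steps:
h = -2703 (h = 9 - 1*2712 = 9 - 2712 = -2703)
u = 23/5 (u = 4 - 3*(-1/5) = 4 + 3/5 = 23/5 ≈ 4.6000)
o = -2 (o = (-1 + 2)*(-2) = 1*(-2) = -2)
K = -126/5 (K = (23/5)*(-2) - 16 = -46/5 - 16 = -126/5 ≈ -25.200)
(h - 16208) + K = (-2703 - 16208) - 126/5 = -18911 - 126/5 = -94681/5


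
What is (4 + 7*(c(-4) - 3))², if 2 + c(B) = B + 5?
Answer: 576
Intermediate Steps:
c(B) = 3 + B (c(B) = -2 + (B + 5) = -2 + (5 + B) = 3 + B)
(4 + 7*(c(-4) - 3))² = (4 + 7*((3 - 4) - 3))² = (4 + 7*(-1 - 3))² = (4 + 7*(-4))² = (4 - 28)² = (-24)² = 576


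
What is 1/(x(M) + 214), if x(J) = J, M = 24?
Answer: 1/238 ≈ 0.0042017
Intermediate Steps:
1/(x(M) + 214) = 1/(24 + 214) = 1/238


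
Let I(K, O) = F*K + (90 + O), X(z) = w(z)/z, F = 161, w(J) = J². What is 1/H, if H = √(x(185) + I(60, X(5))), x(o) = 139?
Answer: √9894/9894 ≈ 0.010053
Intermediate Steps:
X(z) = z (X(z) = z²/z = z)
I(K, O) = 90 + O + 161*K (I(K, O) = 161*K + (90 + O) = 90 + O + 161*K)
H = √9894 (H = √(139 + (90 + 5 + 161*60)) = √(139 + (90 + 5 + 9660)) = √(139 + 9755) = √9894 ≈ 99.469)
1/H = 1/(√9894) = √9894/9894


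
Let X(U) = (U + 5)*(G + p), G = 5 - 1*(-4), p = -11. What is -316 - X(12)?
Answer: -282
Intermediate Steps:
G = 9 (G = 5 + 4 = 9)
X(U) = -10 - 2*U (X(U) = (U + 5)*(9 - 11) = (5 + U)*(-2) = -10 - 2*U)
-316 - X(12) = -316 - (-10 - 2*12) = -316 - (-10 - 24) = -316 - 1*(-34) = -316 + 34 = -282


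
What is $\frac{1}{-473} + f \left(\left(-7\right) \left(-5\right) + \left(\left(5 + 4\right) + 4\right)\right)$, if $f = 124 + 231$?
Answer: $\frac{8059919}{473} \approx 17040.0$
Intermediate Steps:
$f = 355$
$\frac{1}{-473} + f \left(\left(-7\right) \left(-5\right) + \left(\left(5 + 4\right) + 4\right)\right) = \frac{1}{-473} + 355 \left(\left(-7\right) \left(-5\right) + \left(\left(5 + 4\right) + 4\right)\right) = - \frac{1}{473} + 355 \left(35 + \left(9 + 4\right)\right) = - \frac{1}{473} + 355 \left(35 + 13\right) = - \frac{1}{473} + 355 \cdot 48 = - \frac{1}{473} + 17040 = \frac{8059919}{473}$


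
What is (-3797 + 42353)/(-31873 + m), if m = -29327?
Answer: -63/100 ≈ -0.63000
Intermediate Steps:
(-3797 + 42353)/(-31873 + m) = (-3797 + 42353)/(-31873 - 29327) = 38556/(-61200) = 38556*(-1/61200) = -63/100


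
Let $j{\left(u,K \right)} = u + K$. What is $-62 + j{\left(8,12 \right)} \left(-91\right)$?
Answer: $-1882$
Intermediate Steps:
$j{\left(u,K \right)} = K + u$
$-62 + j{\left(8,12 \right)} \left(-91\right) = -62 + \left(12 + 8\right) \left(-91\right) = -62 + 20 \left(-91\right) = -62 - 1820 = -1882$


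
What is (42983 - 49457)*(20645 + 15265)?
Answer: -232481340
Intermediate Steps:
(42983 - 49457)*(20645 + 15265) = -6474*35910 = -232481340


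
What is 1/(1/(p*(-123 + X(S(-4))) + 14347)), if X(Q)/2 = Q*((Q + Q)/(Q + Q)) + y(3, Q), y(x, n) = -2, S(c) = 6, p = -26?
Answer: 17337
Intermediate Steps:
X(Q) = -4 + 2*Q (X(Q) = 2*(Q*((Q + Q)/(Q + Q)) - 2) = 2*(Q*((2*Q)/((2*Q))) - 2) = 2*(Q*((2*Q)*(1/(2*Q))) - 2) = 2*(Q*1 - 2) = 2*(Q - 2) = 2*(-2 + Q) = -4 + 2*Q)
1/(1/(p*(-123 + X(S(-4))) + 14347)) = 1/(1/(-26*(-123 + (-4 + 2*6)) + 14347)) = 1/(1/(-26*(-123 + (-4 + 12)) + 14347)) = 1/(1/(-26*(-123 + 8) + 14347)) = 1/(1/(-26*(-115) + 14347)) = 1/(1/(2990 + 14347)) = 1/(1/17337) = 17337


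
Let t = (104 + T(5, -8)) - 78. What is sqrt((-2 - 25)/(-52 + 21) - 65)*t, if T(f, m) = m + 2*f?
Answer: 56*I*sqrt(15407)/31 ≈ 224.23*I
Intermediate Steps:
t = 28 (t = (104 + (-8 + 2*5)) - 78 = (104 + (-8 + 10)) - 78 = (104 + 2) - 78 = 106 - 78 = 28)
sqrt((-2 - 25)/(-52 + 21) - 65)*t = sqrt((-2 - 25)/(-52 + 21) - 65)*28 = sqrt(-27/(-31) - 65)*28 = sqrt(-27*(-1/31) - 65)*28 = sqrt(27/31 - 65)*28 = sqrt(-1988/31)*28 = (2*I*sqrt(15407)/31)*28 = 56*I*sqrt(15407)/31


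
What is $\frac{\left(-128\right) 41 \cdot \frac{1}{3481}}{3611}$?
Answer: $- \frac{5248}{12569891} \approx -0.00041751$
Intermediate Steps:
$\frac{\left(-128\right) 41 \cdot \frac{1}{3481}}{3611} = \left(-5248\right) \frac{1}{3481} \cdot \frac{1}{3611} = \left(- \frac{5248}{3481}\right) \frac{1}{3611} = - \frac{5248}{12569891}$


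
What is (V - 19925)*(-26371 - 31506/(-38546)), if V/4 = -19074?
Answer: 48902642269130/19273 ≈ 2.5374e+9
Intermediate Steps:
V = -76296 (V = 4*(-19074) = -76296)
(V - 19925)*(-26371 - 31506/(-38546)) = (-76296 - 19925)*(-26371 - 31506/(-38546)) = -96221*(-26371 - 31506*(-1/38546)) = -96221*(-26371 + 15753/19273) = -96221*(-508232530/19273) = 48902642269130/19273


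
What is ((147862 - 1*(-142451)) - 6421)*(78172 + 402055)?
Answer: 136332603484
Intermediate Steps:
((147862 - 1*(-142451)) - 6421)*(78172 + 402055) = ((147862 + 142451) - 6421)*480227 = (290313 - 6421)*480227 = 283892*480227 = 136332603484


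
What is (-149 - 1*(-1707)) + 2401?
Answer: 3959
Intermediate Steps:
(-149 - 1*(-1707)) + 2401 = (-149 + 1707) + 2401 = 1558 + 2401 = 3959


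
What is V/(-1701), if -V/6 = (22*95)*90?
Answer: 41800/63 ≈ 663.49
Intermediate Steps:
V = -1128600 (V = -6*22*95*90 = -12540*90 = -6*188100 = -1128600)
V/(-1701) = -1128600/(-1701) = -1128600*(-1/1701) = 41800/63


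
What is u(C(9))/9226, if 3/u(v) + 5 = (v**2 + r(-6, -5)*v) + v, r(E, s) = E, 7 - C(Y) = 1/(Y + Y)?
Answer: 486/12708815 ≈ 3.8241e-5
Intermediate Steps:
C(Y) = 7 - 1/(2*Y) (C(Y) = 7 - 1/(Y + Y) = 7 - 1/(2*Y))
u(v) = 3/(-5 + v**2 - 5*v) (u(v) = 3/(-5 + ((v**2 - 6*v) + v)) = 3/(-5 + (v**2 - 5*v)) = 3/(-5 + v**2 - 5*v))
u(C(9))/9226 = (3/(-5 + (7 - 1/2/9)**2 - 5*(7 - 1/2/9)))/9226 = (3/(-5 + (7 - 1/2*1/9)**2 - 5*(7 - 1/2*1/9)))*(1/9226) = (3/(-5 + (7 - 1/18)**2 - 5*(7 - 1/18)))*(1/9226) = (3/(-5 + (125/18)**2 - 5*125/18))*(1/9226) = (3/(-5 + 15625/324 - 625/18))*(1/9226) = (3/(2755/324))*(1/9226) = (3*(324/2755))*(1/9226) = (972/2755)*(1/9226) = 486/12708815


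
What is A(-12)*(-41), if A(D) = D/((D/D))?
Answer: 492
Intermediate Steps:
A(D) = D (A(D) = D/1 = D*1 = D)
A(-12)*(-41) = -12*(-41) = 492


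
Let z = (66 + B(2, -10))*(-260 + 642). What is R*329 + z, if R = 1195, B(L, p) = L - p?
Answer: 422951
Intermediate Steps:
z = 29796 (z = (66 + (2 - 1*(-10)))*(-260 + 642) = (66 + (2 + 10))*382 = (66 + 12)*382 = 78*382 = 29796)
R*329 + z = 1195*329 + 29796 = 393155 + 29796 = 422951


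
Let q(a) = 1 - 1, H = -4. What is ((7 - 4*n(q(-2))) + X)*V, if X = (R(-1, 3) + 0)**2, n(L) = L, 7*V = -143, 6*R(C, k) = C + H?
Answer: -39611/252 ≈ -157.19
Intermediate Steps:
R(C, k) = -2/3 + C/6 (R(C, k) = (C - 4)/6 = (-4 + C)/6 = -2/3 + C/6)
q(a) = 0
V = -143/7 (V = (1/7)*(-143) = -143/7 ≈ -20.429)
X = 25/36 (X = ((-2/3 + (1/6)*(-1)) + 0)**2 = ((-2/3 - 1/6) + 0)**2 = (-5/6 + 0)**2 = (-5/6)**2 = 25/36 ≈ 0.69444)
((7 - 4*n(q(-2))) + X)*V = ((7 - 4*0) + 25/36)*(-143/7) = ((7 + 0) + 25/36)*(-143/7) = (7 + 25/36)*(-143/7) = (277/36)*(-143/7) = -39611/252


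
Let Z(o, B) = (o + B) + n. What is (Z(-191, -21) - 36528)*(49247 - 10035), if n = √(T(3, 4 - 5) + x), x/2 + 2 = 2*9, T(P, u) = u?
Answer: -1440648880 + 39212*√31 ≈ -1.4404e+9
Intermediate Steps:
x = 32 (x = -4 + 2*(2*9) = -4 + 2*18 = -4 + 36 = 32)
n = √31 (n = √((4 - 5) + 32) = √(-1 + 32) = √31 ≈ 5.5678)
Z(o, B) = B + o + √31 (Z(o, B) = (o + B) + √31 = (B + o) + √31 = B + o + √31)
(Z(-191, -21) - 36528)*(49247 - 10035) = ((-21 - 191 + √31) - 36528)*(49247 - 10035) = ((-212 + √31) - 36528)*39212 = (-36740 + √31)*39212 = -1440648880 + 39212*√31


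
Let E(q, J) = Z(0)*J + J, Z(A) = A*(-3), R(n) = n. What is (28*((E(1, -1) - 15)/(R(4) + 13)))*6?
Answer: -2688/17 ≈ -158.12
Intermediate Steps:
Z(A) = -3*A
E(q, J) = J (E(q, J) = (-3*0)*J + J = 0*J + J = 0 + J = J)
(28*((E(1, -1) - 15)/(R(4) + 13)))*6 = (28*((-1 - 15)/(4 + 13)))*6 = (28*(-16/17))*6 = -448/17*6 = -2688/17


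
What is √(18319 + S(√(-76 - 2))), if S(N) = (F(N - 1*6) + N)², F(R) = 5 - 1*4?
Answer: √(18242 + 2*I*√78) ≈ 135.06 + 0.0654*I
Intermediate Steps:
F(R) = 1 (F(R) = 5 - 4 = 1)
S(N) = (1 + N)²
√(18319 + S(√(-76 - 2))) = √(18319 + (1 + √(-76 - 2))²) = √(18319 + (1 + √(-78))²) = √(18319 + (1 + I*√78)²)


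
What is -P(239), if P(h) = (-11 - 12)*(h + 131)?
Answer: 8510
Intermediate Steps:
P(h) = -3013 - 23*h (P(h) = -23*(131 + h) = -3013 - 23*h)
-P(239) = -(-3013 - 23*239) = -(-3013 - 5497) = -1*(-8510) = 8510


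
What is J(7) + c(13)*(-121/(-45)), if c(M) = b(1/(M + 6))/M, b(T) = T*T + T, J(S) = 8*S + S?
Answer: 2661415/42237 ≈ 63.011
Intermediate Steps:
J(S) = 9*S
b(T) = T + T² (b(T) = T² + T = T + T²)
c(M) = (1 + 1/(6 + M))/(M*(6 + M)) (c(M) = ((1 + 1/(M + 6))/(M + 6))/M = ((1 + 1/(6 + M))/(6 + M))/M = (1 + 1/(6 + M))/(M*(6 + M)))
J(7) + c(13)*(-121/(-45)) = 9*7 + ((7 + 13)/(13*(6 + 13)²))*(-121/(-45)) = 63 + ((1/13)*20/19²)*(-121*(-1/45)) = 63 + ((1/13)*(1/361)*20)*(121/45) = 63 + (20/4693)*(121/45) = 63 + 484/42237 = 2661415/42237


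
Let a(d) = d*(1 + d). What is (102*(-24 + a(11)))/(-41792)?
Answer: -1377/5224 ≈ -0.26359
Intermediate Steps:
(102*(-24 + a(11)))/(-41792) = (102*(-24 + 11*(1 + 11)))/(-41792) = (102*(-24 + 11*12))*(-1/41792) = (102*(-24 + 132))*(-1/41792) = (102*108)*(-1/41792) = 11016*(-1/41792) = -1377/5224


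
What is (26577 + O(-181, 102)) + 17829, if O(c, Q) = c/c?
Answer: 44407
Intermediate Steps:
O(c, Q) = 1
(26577 + O(-181, 102)) + 17829 = (26577 + 1) + 17829 = 26578 + 17829 = 44407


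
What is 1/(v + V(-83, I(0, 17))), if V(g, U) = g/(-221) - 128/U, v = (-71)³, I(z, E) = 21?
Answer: -4641/1661091496 ≈ -2.7939e-6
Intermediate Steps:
v = -357911
V(g, U) = -128/U - g/221 (V(g, U) = g*(-1/221) - 128/U = -g/221 - 128/U = -128/U - g/221)
1/(v + V(-83, I(0, 17))) = 1/(-357911 + (-128/21 - 1/221*(-83))) = 1/(-357911 + (-128*1/21 + 83/221)) = 1/(-357911 + (-128/21 + 83/221)) = 1/(-357911 - 26545/4641) = 1/(-1661091496/4641) = -4641/1661091496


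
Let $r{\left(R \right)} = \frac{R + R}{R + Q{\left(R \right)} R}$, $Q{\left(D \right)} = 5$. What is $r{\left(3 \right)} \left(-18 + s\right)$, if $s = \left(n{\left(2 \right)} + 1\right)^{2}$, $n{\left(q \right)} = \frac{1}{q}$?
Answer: $- \frac{21}{4} \approx -5.25$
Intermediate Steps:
$s = \frac{9}{4}$ ($s = \left(\frac{1}{2} + 1\right)^{2} = \left(\frac{3}{2}\right)^{2} = \frac{9}{4} \approx 2.25$)
$r{\left(R \right)} = \frac{1}{3}$ ($r{\left(R \right)} = \frac{R + R}{R + 5 R} = \frac{2 R}{6 R} = 2 R \frac{1}{6 R} = \frac{1}{3}$)
$r{\left(3 \right)} \left(-18 + s\right) = \frac{-18 + \frac{9}{4}}{3} = \frac{1}{3} \left(- \frac{63}{4}\right) = - \frac{21}{4}$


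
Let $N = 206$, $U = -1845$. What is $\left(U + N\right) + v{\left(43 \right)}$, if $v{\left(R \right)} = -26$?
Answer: $-1665$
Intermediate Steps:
$\left(U + N\right) + v{\left(43 \right)} = \left(-1845 + 206\right) - 26 = -1639 - 26 = -1665$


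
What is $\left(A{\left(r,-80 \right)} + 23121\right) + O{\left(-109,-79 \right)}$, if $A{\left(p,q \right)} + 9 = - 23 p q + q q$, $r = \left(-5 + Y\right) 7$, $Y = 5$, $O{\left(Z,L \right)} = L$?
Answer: $29433$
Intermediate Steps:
$r = 0$ ($r = \left(-5 + 5\right) 7 = 0 \cdot 7 = 0$)
$A{\left(p,q \right)} = -9 + q^{2} - 23 p q$ ($A{\left(p,q \right)} = -9 + \left(- 23 p q + q q\right) = -9 - \left(- q^{2} + 23 p q\right) = -9 + q^{2} - 23 p q$)
$\left(A{\left(r,-80 \right)} + 23121\right) + O{\left(-109,-79 \right)} = \left(\left(-9 + \left(-80\right)^{2} - 0 \left(-80\right)\right) + 23121\right) - 79 = \left(\left(-9 + 6400 + 0\right) + 23121\right) - 79 = \left(6391 + 23121\right) - 79 = 29512 - 79 = 29433$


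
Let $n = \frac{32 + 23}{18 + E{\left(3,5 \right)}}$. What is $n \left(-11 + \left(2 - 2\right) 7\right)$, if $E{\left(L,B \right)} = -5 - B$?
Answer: $- \frac{605}{8} \approx -75.625$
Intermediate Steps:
$n = \frac{55}{8}$ ($n = \frac{32 + 23}{18 - 10} = \frac{55}{18 - 10} = \frac{55}{8} \approx 6.875$)
$n \left(-11 + \left(2 - 2\right) 7\right) = \frac{55 \left(-11 + \left(2 - 2\right) 7\right)}{8} = \frac{55 \left(-11 + 0 \cdot 7\right)}{8} = \frac{55 \left(-11 + 0\right)}{8} = \frac{55}{8} \left(-11\right) = - \frac{605}{8}$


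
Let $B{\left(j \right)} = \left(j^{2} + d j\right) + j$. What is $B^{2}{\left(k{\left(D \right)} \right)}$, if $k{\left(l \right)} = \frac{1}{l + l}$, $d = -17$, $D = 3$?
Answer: $\frac{9025}{1296} \approx 6.9637$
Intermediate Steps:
$k{\left(l \right)} = \frac{1}{2 l}$
$B{\left(j \right)} = j^{2} - 16 j$ ($B{\left(j \right)} = \left(j^{2} - 17 j\right) + j = j^{2} - 16 j$)
$B^{2}{\left(k{\left(D \right)} \right)} = \left(\frac{1}{2 \cdot 3} \left(-16 + \frac{1}{2 \cdot 3}\right)\right)^{2} = \left(\frac{1}{2} \cdot \frac{1}{3} \left(-16 + \frac{1}{2} \cdot \frac{1}{3}\right)\right)^{2} = \left(\frac{-16 + \frac{1}{6}}{6}\right)^{2} = \left(\frac{1}{6} \left(- \frac{95}{6}\right)\right)^{2} = \left(- \frac{95}{36}\right)^{2} = \frac{9025}{1296}$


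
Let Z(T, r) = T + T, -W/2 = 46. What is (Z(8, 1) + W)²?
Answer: 5776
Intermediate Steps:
W = -92 (W = -2*46 = -92)
Z(T, r) = 2*T
(Z(8, 1) + W)² = (2*8 - 92)² = (16 - 92)² = (-76)² = 5776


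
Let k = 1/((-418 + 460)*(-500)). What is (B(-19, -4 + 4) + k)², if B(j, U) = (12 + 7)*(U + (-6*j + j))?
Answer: 1436788949190001/441000000 ≈ 3.2580e+6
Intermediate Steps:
B(j, U) = -95*j + 19*U (B(j, U) = 19*(U - 5*j) = -95*j + 19*U)
k = -1/21000 (k = -1/500/42 = (1/42)*(-1/500) = -1/21000 ≈ -4.7619e-5)
(B(-19, -4 + 4) + k)² = ((-95*(-19) + 19*(-4 + 4)) - 1/21000)² = ((1805 + 19*0) - 1/21000)² = ((1805 + 0) - 1/21000)² = (1805 - 1/21000)² = (37904999/21000)² = 1436788949190001/441000000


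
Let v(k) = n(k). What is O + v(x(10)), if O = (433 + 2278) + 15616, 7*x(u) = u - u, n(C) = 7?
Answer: 18334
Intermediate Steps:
x(u) = 0 (x(u) = (u - u)/7 = (⅐)*0 = 0)
v(k) = 7
O = 18327 (O = 2711 + 15616 = 18327)
O + v(x(10)) = 18327 + 7 = 18334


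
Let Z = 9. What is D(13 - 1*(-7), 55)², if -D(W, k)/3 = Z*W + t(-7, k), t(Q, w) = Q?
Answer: 269361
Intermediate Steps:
D(W, k) = 21 - 27*W (D(W, k) = -3*(9*W - 7) = -3*(-7 + 9*W) = 21 - 27*W)
D(13 - 1*(-7), 55)² = (21 - 27*(13 - 1*(-7)))² = (21 - 27*(13 + 7))² = (21 - 27*20)² = (21 - 540)² = (-519)² = 269361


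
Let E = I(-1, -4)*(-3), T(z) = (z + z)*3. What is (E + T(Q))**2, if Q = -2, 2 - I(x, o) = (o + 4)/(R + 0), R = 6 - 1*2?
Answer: 324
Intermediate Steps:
R = 4 (R = 6 - 2 = 4)
I(x, o) = 1 - o/4 (I(x, o) = 2 - (o + 4)/(4 + 0) = 2 - (4 + o)/4 = 2 - (1 + o/4) = 2 + (-1 - o/4) = 1 - o/4)
T(z) = 6*z (T(z) = (2*z)*3 = 6*z)
E = -6 (E = (1 - 1/4*(-4))*(-3) = (1 + 1)*(-3) = 2*(-3) = -6)
(E + T(Q))**2 = (-6 + 6*(-2))**2 = (-6 - 12)**2 = (-18)**2 = 324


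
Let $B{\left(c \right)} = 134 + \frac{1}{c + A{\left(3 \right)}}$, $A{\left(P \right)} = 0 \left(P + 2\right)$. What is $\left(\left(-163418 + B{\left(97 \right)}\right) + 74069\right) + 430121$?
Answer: $\frac{33067883}{97} \approx 3.4091 \cdot 10^{5}$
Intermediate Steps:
$A{\left(P \right)} = 0$ ($A{\left(P \right)} = 0 \left(2 + P\right) = 0$)
$B{\left(c \right)} = 134 + \frac{1}{c}$ ($B{\left(c \right)} = 134 + \frac{1}{c + 0} = 134 + \frac{1}{c}$)
$\left(\left(-163418 + B{\left(97 \right)}\right) + 74069\right) + 430121 = \left(\left(-163418 + \left(134 + \frac{1}{97}\right)\right) + 74069\right) + 430121 = \left(\left(-163418 + \frac{12999}{97}\right) + 74069\right) + 430121 = \left(- \frac{15838547}{97} + 74069\right) + 430121 = - \frac{8653854}{97} + 430121 = \frac{33067883}{97}$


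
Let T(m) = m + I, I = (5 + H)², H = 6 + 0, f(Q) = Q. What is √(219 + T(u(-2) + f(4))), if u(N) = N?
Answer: 3*√38 ≈ 18.493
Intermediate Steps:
H = 6
I = 121 (I = (5 + 6)² = 11² = 121)
T(m) = 121 + m (T(m) = m + 121 = 121 + m)
√(219 + T(u(-2) + f(4))) = √(219 + (121 + (-2 + 4))) = √(219 + (121 + 2)) = √(219 + 123) = √342 = 3*√38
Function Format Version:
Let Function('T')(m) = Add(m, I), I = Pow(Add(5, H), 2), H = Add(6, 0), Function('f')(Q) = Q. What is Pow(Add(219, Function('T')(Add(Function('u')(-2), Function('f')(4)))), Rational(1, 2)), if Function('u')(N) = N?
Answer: Mul(3, Pow(38, Rational(1, 2))) ≈ 18.493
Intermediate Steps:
H = 6
I = 121 (I = Pow(Add(5, 6), 2) = Pow(11, 2) = 121)
Function('T')(m) = Add(121, m) (Function('T')(m) = Add(m, 121) = Add(121, m))
Pow(Add(219, Function('T')(Add(Function('u')(-2), Function('f')(4)))), Rational(1, 2)) = Pow(Add(219, Add(121, Add(-2, 4))), Rational(1, 2)) = Pow(Add(219, Add(121, 2)), Rational(1, 2)) = Pow(Add(219, 123), Rational(1, 2)) = Pow(342, Rational(1, 2)) = Mul(3, Pow(38, Rational(1, 2)))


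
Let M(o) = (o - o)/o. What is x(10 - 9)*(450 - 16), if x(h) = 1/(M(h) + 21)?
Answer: 62/3 ≈ 20.667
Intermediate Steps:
M(o) = 0 (M(o) = 0/o = 0)
x(h) = 1/21 (x(h) = 1/(0 + 21) = 1/21)
x(10 - 9)*(450 - 16) = (450 - 16)/21 = (1/21)*434 = 62/3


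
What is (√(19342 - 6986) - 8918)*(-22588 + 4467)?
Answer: 161603078 - 36242*√3089 ≈ 1.5959e+8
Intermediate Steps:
(√(19342 - 6986) - 8918)*(-22588 + 4467) = (√12356 - 8918)*(-18121) = (2*√3089 - 8918)*(-18121) = (-8918 + 2*√3089)*(-18121) = 161603078 - 36242*√3089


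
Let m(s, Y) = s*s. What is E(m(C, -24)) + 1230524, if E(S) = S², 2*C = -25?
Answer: 20079009/16 ≈ 1.2549e+6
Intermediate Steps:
C = -25/2 (C = (½)*(-25) = -25/2 ≈ -12.500)
m(s, Y) = s²
E(m(C, -24)) + 1230524 = ((-25/2)²)² + 1230524 = (625/4)² + 1230524 = 390625/16 + 1230524 = 20079009/16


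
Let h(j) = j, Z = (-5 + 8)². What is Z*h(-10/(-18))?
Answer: 5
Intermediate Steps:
Z = 9 (Z = 3² = 9)
Z*h(-10/(-18)) = 9*(-10/(-18)) = 9*(-10*(-1/18)) = 9*(5/9) = 5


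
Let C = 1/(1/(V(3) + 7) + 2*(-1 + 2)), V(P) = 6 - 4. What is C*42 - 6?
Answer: 264/19 ≈ 13.895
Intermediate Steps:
V(P) = 2
C = 9/19 (C = 1/(1/(2 + 7) + 2*(-1 + 2)) = 1/(1/9 + 2*1) = 1/(⅑ + 2) = 1/(19/9) = 9/19 ≈ 0.47368)
C*42 - 6 = (9/19)*42 - 6 = 378/19 - 6 = 264/19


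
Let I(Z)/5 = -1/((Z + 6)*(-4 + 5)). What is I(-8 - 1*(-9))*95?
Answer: -475/7 ≈ -67.857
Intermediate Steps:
I(Z) = -5/(6 + Z) (I(Z) = 5*(-1/((Z + 6)*(-4 + 5))) = 5*(-1/((6 + Z)*1)) = 5*(-1/(6 + Z)) = -5/(6 + Z))
I(-8 - 1*(-9))*95 = -5/(6 + (-8 - 1*(-9)))*95 = -5/(6 + (-8 + 9))*95 = -5/(6 + 1)*95 = -5/7*95 = -475/7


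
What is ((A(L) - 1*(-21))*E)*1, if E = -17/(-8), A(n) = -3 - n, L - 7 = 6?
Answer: 85/8 ≈ 10.625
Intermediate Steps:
L = 13 (L = 7 + 6 = 13)
E = 17/8 (E = -17*(-1/8) = 17/8 ≈ 2.1250)
((A(L) - 1*(-21))*E)*1 = (((-3 - 1*13) - 1*(-21))*(17/8))*1 = (((-3 - 13) + 21)*(17/8))*1 = ((-16 + 21)*(17/8))*1 = (5*(17/8))*1 = (85/8)*1 = 85/8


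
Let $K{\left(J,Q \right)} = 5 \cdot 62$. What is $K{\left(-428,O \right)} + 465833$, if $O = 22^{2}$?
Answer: $466143$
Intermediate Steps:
$O = 484$
$K{\left(J,Q \right)} = 310$
$K{\left(-428,O \right)} + 465833 = 310 + 465833 = 466143$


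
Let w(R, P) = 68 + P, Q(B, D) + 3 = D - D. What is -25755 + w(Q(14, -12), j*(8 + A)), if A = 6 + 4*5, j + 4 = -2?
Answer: -25891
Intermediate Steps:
j = -6 (j = -4 - 2 = -6)
Q(B, D) = -3 (Q(B, D) = -3 + (D - D) = -3 + 0 = -3)
A = 26 (A = 6 + 20 = 26)
-25755 + w(Q(14, -12), j*(8 + A)) = -25755 + (68 - 6*(8 + 26)) = -25755 + (68 - 6*34) = -25755 + (68 - 204) = -25755 - 136 = -25891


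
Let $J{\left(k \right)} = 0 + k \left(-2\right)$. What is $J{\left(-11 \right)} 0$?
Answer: $0$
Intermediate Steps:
$J{\left(k \right)} = - 2 k$ ($J{\left(k \right)} = 0 - 2 k = - 2 k$)
$J{\left(-11 \right)} 0 = \left(-2\right) \left(-11\right) 0 = 22 \cdot 0 = 0$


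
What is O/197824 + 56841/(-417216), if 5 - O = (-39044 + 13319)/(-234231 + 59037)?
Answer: -310861213241/2282148990336 ≈ -0.13621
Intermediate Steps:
O = 283415/58398 (O = 5 - (-39044 + 13319)/(-234231 + 59037) = 5 - (-25725)/(-175194) = 5 - (-25725)*(-1)/175194 = 5 - 1*8575/58398 = 5 - 8575/58398 = 283415/58398 ≈ 4.8532)
O/197824 + 56841/(-417216) = (283415/58398)/197824 + 56841/(-417216) = (283415/58398)*(1/197824) + 56841*(-1/417216) = 25765/1050229632 - 18947/139072 = -310861213241/2282148990336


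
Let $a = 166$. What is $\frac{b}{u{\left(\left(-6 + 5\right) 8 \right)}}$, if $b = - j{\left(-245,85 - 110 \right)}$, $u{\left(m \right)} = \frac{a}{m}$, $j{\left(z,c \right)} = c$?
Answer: $- \frac{100}{83} \approx -1.2048$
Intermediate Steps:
$u{\left(m \right)} = \frac{166}{m}$
$b = 25$ ($b = - (85 - 110) = \left(-1\right) \left(-25\right) = 25$)
$\frac{b}{u{\left(\left(-6 + 5\right) 8 \right)}} = \frac{25}{166 \frac{1}{\left(-6 + 5\right) 8}} = \frac{25}{166 \frac{1}{\left(-1\right) 8}} = \frac{25}{166 \frac{1}{-8}} = \frac{25}{166 \left(- \frac{1}{8}\right)} = \frac{25}{- \frac{83}{4}} = 25 \left(- \frac{4}{83}\right) = - \frac{100}{83}$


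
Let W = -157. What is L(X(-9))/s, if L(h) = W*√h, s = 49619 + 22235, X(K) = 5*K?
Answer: -471*I*√5/71854 ≈ -0.014657*I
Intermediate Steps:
s = 71854
L(h) = -157*√h
L(X(-9))/s = -157*3*I*√5/71854 = -471*I*√5*(1/71854) = -471*I*√5/71854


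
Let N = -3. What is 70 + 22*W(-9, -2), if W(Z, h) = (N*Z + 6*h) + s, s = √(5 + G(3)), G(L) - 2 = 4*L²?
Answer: 400 + 22*√43 ≈ 544.26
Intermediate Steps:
G(L) = 2 + 4*L²
s = √43 (s = √(5 + (2 + 4*3²)) = √(5 + (2 + 4*9)) = √(5 + (2 + 36)) = √(5 + 38) = √43 ≈ 6.5574)
W(Z, h) = √43 - 3*Z + 6*h (W(Z, h) = (-3*Z + 6*h) + √43 = √43 - 3*Z + 6*h)
70 + 22*W(-9, -2) = 70 + 22*(√43 - 3*(-9) + 6*(-2)) = 70 + 22*(√43 + 27 - 12) = 70 + 22*(15 + √43) = 70 + (330 + 22*√43) = 400 + 22*√43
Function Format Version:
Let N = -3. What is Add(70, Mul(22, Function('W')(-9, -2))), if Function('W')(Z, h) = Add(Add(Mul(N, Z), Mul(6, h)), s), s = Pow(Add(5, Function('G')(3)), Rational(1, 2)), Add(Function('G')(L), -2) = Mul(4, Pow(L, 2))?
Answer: Add(400, Mul(22, Pow(43, Rational(1, 2)))) ≈ 544.26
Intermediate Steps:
Function('G')(L) = Add(2, Mul(4, Pow(L, 2)))
s = Pow(43, Rational(1, 2)) (s = Pow(Add(5, Add(2, Mul(4, Pow(3, 2)))), Rational(1, 2)) = Pow(Add(5, Add(2, Mul(4, 9))), Rational(1, 2)) = Pow(Add(5, Add(2, 36)), Rational(1, 2)) = Pow(Add(5, 38), Rational(1, 2)) = Pow(43, Rational(1, 2)) ≈ 6.5574)
Function('W')(Z, h) = Add(Pow(43, Rational(1, 2)), Mul(-3, Z), Mul(6, h)) (Function('W')(Z, h) = Add(Add(Mul(-3, Z), Mul(6, h)), Pow(43, Rational(1, 2))) = Add(Pow(43, Rational(1, 2)), Mul(-3, Z), Mul(6, h)))
Add(70, Mul(22, Function('W')(-9, -2))) = Add(70, Mul(22, Add(Pow(43, Rational(1, 2)), Mul(-3, -9), Mul(6, -2)))) = Add(70, Mul(22, Add(Pow(43, Rational(1, 2)), 27, -12))) = Add(70, Mul(22, Add(15, Pow(43, Rational(1, 2))))) = Add(70, Add(330, Mul(22, Pow(43, Rational(1, 2))))) = Add(400, Mul(22, Pow(43, Rational(1, 2))))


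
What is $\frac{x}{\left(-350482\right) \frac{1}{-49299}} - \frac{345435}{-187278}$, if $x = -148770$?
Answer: $- \frac{228902588210045}{10939594666} \approx -20924.0$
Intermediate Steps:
$\frac{x}{\left(-350482\right) \frac{1}{-49299}} - \frac{345435}{-187278} = - \frac{148770}{\left(-350482\right) \frac{1}{-49299}} - \frac{345435}{-187278} = - \frac{148770}{\left(-350482\right) \left(- \frac{1}{49299}\right)} - - \frac{115145}{62426} = - \frac{148770}{\frac{350482}{49299}} + \frac{115145}{62426} = \left(-148770\right) \frac{49299}{350482} + \frac{115145}{62426} = - \frac{3667106115}{175241} + \frac{115145}{62426} = - \frac{228902588210045}{10939594666}$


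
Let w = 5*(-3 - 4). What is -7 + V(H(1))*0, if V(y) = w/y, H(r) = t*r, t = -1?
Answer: -7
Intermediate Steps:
H(r) = -r
w = -35 (w = 5*(-7) = -35)
V(y) = -35/y
-7 + V(H(1))*0 = -7 - 35/((-1*1))*0 = -7 - 35/(-1)*0 = -7 - 35*(-1)*0 = -7 + 35*0 = -7 + 0 = -7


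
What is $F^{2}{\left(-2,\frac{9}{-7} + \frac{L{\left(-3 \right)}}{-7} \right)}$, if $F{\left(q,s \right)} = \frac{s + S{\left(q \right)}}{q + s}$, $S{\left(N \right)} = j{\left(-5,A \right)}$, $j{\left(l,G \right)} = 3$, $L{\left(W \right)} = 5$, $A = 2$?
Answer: $\frac{1}{16} \approx 0.0625$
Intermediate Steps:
$S{\left(N \right)} = 3$
$F{\left(q,s \right)} = \frac{3 + s}{q + s}$ ($F{\left(q,s \right)} = \frac{s + 3}{q + s} = \frac{3 + s}{q + s}$)
$F^{2}{\left(-2,\frac{9}{-7} + \frac{L{\left(-3 \right)}}{-7} \right)} = \left(\frac{3 + \left(\frac{9}{-7} + \frac{5}{-7}\right)}{-2 + \left(\frac{9}{-7} + \frac{5}{-7}\right)}\right)^{2} = \left(\frac{3 + \left(9 \left(- \frac{1}{7}\right) + 5 \left(- \frac{1}{7}\right)\right)}{-2 + \left(9 \left(- \frac{1}{7}\right) + 5 \left(- \frac{1}{7}\right)\right)}\right)^{2} = \left(\frac{3 - 2}{-2 - 2}\right)^{2} = \left(\frac{1}{-4} \cdot 1\right)^{2} = \left(\left(- \frac{1}{4}\right) 1\right)^{2} = \left(- \frac{1}{4}\right)^{2} = \frac{1}{16}$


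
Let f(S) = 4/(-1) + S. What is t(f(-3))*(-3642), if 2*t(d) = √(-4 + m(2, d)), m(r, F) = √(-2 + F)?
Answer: 1821*√2*(-1 - 3*I)/2 ≈ -1287.6 - 3862.9*I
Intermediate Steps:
f(S) = -4 + S (f(S) = 4*(-1) + S = -4 + S)
t(d) = √(-4 + √(-2 + d))/2
t(f(-3))*(-3642) = (√(-4 + √(-2 + (-4 - 3)))/2)*(-3642) = (√(-4 + √(-2 - 7))/2)*(-3642) = (√(-4 + √(-9))/2)*(-3642) = (√(-4 + 3*I)/2)*(-3642) = ((3*√2*(⅓ + I)/2)/2)*(-3642) = (3*√2*(⅓ + I)/4)*(-3642) = -5463*√2*(⅓ + I)/2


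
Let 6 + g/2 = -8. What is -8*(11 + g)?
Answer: 136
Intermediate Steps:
g = -28 (g = -12 + 2*(-8) = -12 - 16 = -28)
-8*(11 + g) = -8*(11 - 28) = -8*(-17) = 136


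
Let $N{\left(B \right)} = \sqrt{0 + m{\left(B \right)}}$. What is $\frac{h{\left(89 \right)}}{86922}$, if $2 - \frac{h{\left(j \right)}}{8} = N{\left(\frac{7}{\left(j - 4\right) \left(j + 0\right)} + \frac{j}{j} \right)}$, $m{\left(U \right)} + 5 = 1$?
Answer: $\frac{8}{43461} - \frac{8 i}{43461} \approx 0.00018407 - 0.00018407 i$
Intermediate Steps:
$m{\left(U \right)} = -4$ ($m{\left(U \right)} = -5 + 1 = -4$)
$N{\left(B \right)} = 2 i$ ($N{\left(B \right)} = \sqrt{0 - 4} = \sqrt{-4} = 2 i$)
$h{\left(j \right)} = 16 - 16 i$ ($h{\left(j \right)} = 16 - 8 \cdot 2 i = 16 - 16 i$)
$\frac{h{\left(89 \right)}}{86922} = \frac{16 - 16 i}{86922} = \left(16 - 16 i\right) \frac{1}{86922} = \frac{8}{43461} - \frac{8 i}{43461}$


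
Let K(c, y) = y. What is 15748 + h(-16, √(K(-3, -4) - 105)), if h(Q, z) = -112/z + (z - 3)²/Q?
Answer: 63017/4 + 1223*I*√109/872 ≈ 15754.0 + 14.643*I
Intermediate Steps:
h(Q, z) = -112/z + (-3 + z)²/Q
15748 + h(-16, √(K(-3, -4) - 105)) = 15748 + (-112/√(-4 - 105) + (-3 + √(-4 - 105))²/(-16)) = 15748 + (-112*(-I*√109/109) - (-3 + √(-109))²/16) = 15748 + (-112*(-I*√109/109) - (-3 + I*√109)²/16) = 15748 + (-(-112)*I*√109/109 - (-3 + I*√109)²/16) = 15748 + (112*I*√109/109 - (-3 + I*√109)²/16) = 15748 + (-(-3 + I*√109)²/16 + 112*I*√109/109) = 15748 - (-3 + I*√109)²/16 + 112*I*√109/109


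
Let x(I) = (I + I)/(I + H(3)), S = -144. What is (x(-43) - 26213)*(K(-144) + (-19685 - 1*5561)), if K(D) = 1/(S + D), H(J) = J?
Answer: 1270500883411/1920 ≈ 6.6172e+8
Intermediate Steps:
K(D) = 1/(-144 + D)
x(I) = 2*I/(3 + I) (x(I) = (I + I)/(I + 3) = (2*I)/(3 + I) = 2*I/(3 + I))
(x(-43) - 26213)*(K(-144) + (-19685 - 1*5561)) = (2*(-43)/(3 - 43) - 26213)*(1/(-144 - 144) + (-19685 - 1*5561)) = (2*(-43)/(-40) - 26213)*(1/(-288) + (-19685 - 5561)) = (2*(-43)*(-1/40) - 26213)*(-1/288 - 25246) = (43/20 - 26213)*(-7270849/288) = -524217/20*(-7270849/288) = 1270500883411/1920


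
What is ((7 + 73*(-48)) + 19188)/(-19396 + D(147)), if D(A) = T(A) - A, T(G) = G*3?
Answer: -15691/19102 ≈ -0.82143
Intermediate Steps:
T(G) = 3*G
D(A) = 2*A (D(A) = 3*A - A = 2*A)
((7 + 73*(-48)) + 19188)/(-19396 + D(147)) = ((7 + 73*(-48)) + 19188)/(-19396 + 2*147) = ((7 - 3504) + 19188)/(-19396 + 294) = (-3497 + 19188)/(-19102) = 15691*(-1/19102) = -15691/19102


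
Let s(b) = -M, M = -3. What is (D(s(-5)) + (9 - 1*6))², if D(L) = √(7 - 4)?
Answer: (3 + √3)² ≈ 22.392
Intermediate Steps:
s(b) = 3 (s(b) = -1*(-3) = 3)
D(L) = √3
(D(s(-5)) + (9 - 1*6))² = (√3 + (9 - 1*6))² = (√3 + (9 - 6))² = (√3 + 3)² = (3 + √3)²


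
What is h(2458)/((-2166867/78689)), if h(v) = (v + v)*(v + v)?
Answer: -1901681469584/2166867 ≈ -8.7762e+5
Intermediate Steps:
h(v) = 4*v**2 (h(v) = (2*v)*(2*v) = 4*v**2)
h(2458)/((-2166867/78689)) = (4*2458**2)/((-2166867/78689)) = (4*6041764)/((-2166867*1/78689)) = 24167056/(-2166867/78689) = 24167056*(-78689/2166867) = -1901681469584/2166867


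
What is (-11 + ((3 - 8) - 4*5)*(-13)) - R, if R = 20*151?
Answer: -2706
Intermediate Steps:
R = 3020
(-11 + ((3 - 8) - 4*5)*(-13)) - R = (-11 + ((3 - 8) - 4*5)*(-13)) - 1*3020 = (-11 + (-5 - 20)*(-13)) - 3020 = (-11 - 25*(-13)) - 3020 = (-11 + 325) - 3020 = 314 - 3020 = -2706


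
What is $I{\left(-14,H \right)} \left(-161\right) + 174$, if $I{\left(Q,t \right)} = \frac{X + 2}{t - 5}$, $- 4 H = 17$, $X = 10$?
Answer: $\frac{14166}{37} \approx 382.86$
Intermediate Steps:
$H = - \frac{17}{4}$ ($H = \left(- \frac{1}{4}\right) 17 = - \frac{17}{4} \approx -4.25$)
$I{\left(Q,t \right)} = \frac{12}{-5 + t}$ ($I{\left(Q,t \right)} = \frac{10 + 2}{t - 5} = \frac{12}{-5 + t}$)
$I{\left(-14,H \right)} \left(-161\right) + 174 = \frac{12}{-5 - \frac{17}{4}} \left(-161\right) + 174 = \frac{12}{- \frac{37}{4}} \left(-161\right) + 174 = 12 \left(- \frac{4}{37}\right) \left(-161\right) + 174 = \left(- \frac{48}{37}\right) \left(-161\right) + 174 = \frac{7728}{37} + 174 = \frac{14166}{37}$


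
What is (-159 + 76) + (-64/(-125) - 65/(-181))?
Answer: -1858166/22625 ≈ -82.129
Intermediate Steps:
(-159 + 76) + (-64/(-125) - 65/(-181)) = -83 + (-64*(-1/125) - 65*(-1/181)) = -83 + (64/125 + 65/181) = -83 + 19709/22625 = -1858166/22625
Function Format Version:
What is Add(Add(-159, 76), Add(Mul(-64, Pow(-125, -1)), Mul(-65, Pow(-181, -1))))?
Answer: Rational(-1858166, 22625) ≈ -82.129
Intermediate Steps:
Add(Add(-159, 76), Add(Mul(-64, Pow(-125, -1)), Mul(-65, Pow(-181, -1)))) = Add(-83, Add(Mul(-64, Rational(-1, 125)), Mul(-65, Rational(-1, 181)))) = Add(-83, Add(Rational(64, 125), Rational(65, 181))) = Add(-83, Rational(19709, 22625)) = Rational(-1858166, 22625)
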